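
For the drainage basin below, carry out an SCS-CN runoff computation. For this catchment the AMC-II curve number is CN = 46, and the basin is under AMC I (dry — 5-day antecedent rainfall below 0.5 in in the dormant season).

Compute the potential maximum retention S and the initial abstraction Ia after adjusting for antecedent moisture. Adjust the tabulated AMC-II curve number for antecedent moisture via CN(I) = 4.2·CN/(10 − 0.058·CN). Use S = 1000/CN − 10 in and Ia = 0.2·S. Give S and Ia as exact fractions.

Adjust CN=46 to AMC I: 4.2·46/(10 − 0.058·46) → (966/5) ÷ (1833/250) = 16100/611 ≈ 26.350
Max retention: S = 1000/(16100/611) − 10 = 4500/161 in (≈ 27.950 in)
Ia = 0.2·(4500/161) = 900/161 in ≈ 5.590 in

S = 4500/161 in ≈ 27.950 in; Ia = 900/161 in ≈ 5.590 in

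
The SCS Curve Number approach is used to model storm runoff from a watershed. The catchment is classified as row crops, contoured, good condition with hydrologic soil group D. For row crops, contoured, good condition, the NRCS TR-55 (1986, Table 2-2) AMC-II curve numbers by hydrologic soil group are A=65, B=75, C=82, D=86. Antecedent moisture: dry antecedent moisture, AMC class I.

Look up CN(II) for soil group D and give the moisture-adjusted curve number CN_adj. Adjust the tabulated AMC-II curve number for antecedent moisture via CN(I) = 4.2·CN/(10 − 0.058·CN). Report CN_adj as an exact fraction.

NRCS table: row crops, contoured, good condition, soil group D → CN(II) = 86
Adjust CN=86 to AMC I: 4.2·86/(10 − 0.058·86) → (1806/5) ÷ (1253/250) = 12900/179 ≈ 72.067

CN_adj = 12900/179 ≈ 72.067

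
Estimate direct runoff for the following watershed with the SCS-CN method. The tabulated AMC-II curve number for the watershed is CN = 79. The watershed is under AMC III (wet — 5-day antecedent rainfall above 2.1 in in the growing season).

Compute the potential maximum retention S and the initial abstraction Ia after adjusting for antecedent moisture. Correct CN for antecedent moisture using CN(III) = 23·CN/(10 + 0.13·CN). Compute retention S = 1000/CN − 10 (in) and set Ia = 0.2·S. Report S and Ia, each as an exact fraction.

Wet (AMC III): CN(III) = 23·79/(10 + 0.13·79) = 1817/(2027/100) = 181700/2027 ≈ 89.640
Retention S: 1000/CN − 10 with CN=89.640 → S = 2100/1817 ≈ 1.156 in
Ia = 0.2S: 0.2·1.156 = 0.231 in (exactly 420/1817)

S = 2100/1817 in ≈ 1.156 in; Ia = 420/1817 in ≈ 0.231 in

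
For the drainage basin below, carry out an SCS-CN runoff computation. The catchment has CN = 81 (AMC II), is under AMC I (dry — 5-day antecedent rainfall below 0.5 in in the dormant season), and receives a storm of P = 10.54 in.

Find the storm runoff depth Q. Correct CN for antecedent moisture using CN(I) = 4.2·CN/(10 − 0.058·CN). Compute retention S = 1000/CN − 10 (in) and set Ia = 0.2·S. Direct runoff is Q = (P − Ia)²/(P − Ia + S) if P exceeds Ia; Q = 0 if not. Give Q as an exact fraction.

Dry (AMC I): CN(I) = 4.2·81/(10 − 0.058·81) = (1701/5)/(2651/500) = 170100/2651 ≈ 64.164
S = 1000/(170100/2651) − 10 = 9500/1701 in ≈ 5.585 in
Initial abstraction Ia = S/5 = (9500/1701)/5 = 1900/1701 ≈ 1.117 in
P − Ia = 10.540 − 1.117 = 801427/85050 ≈ 9.423 in (> 0, runoff occurs)
Runoff Q = (P−Ia)²/(P−Ia+S) = (9.423)²/(9.423+5.585) = 642285236329/108560116350 ≈ 5.916 in

Q = 642285236329/108560116350 in ≈ 5.916 in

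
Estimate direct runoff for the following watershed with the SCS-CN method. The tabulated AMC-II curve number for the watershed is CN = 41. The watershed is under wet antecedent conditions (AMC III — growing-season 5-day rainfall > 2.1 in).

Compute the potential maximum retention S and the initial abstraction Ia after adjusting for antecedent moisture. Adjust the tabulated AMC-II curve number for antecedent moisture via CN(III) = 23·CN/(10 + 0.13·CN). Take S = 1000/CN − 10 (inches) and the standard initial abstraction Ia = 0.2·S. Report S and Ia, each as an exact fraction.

S = 5900/943 in ≈ 6.257 in; Ia = 1180/943 in ≈ 1.251 in

CN(III) from CN(II)=41: (23·41)/(10 + 0.13·41) = 94300/1533 ≈ 61.513
Retention S: 1000/CN − 10 with CN=61.513 → S = 5900/943 ≈ 6.257 in
Ia = 0.2S: 0.2·6.257 = 1.251 in (exactly 1180/943)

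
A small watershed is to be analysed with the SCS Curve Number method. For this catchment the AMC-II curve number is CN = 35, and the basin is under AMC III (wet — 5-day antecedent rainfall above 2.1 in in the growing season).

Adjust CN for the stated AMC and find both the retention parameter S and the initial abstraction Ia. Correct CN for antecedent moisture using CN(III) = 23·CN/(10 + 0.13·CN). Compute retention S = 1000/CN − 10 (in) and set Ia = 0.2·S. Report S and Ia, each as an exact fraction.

S = 1300/161 in ≈ 8.075 in; Ia = 260/161 in ≈ 1.615 in

Adjust CN=35 to AMC III: 23·35/(10 + 0.13·35) → 805 ÷ (291/20) = 16100/291 ≈ 55.326
Max retention: S = 1000/(16100/291) − 10 = 1300/161 in (≈ 8.075 in)
Ia = 0.2·(1300/161) = 260/161 in ≈ 1.615 in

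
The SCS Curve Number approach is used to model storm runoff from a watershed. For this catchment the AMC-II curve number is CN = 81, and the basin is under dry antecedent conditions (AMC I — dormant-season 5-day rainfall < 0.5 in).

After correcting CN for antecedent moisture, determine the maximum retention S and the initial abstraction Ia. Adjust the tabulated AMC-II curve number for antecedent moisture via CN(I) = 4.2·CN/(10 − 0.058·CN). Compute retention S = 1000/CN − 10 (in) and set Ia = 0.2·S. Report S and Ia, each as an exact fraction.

S = 9500/1701 in ≈ 5.585 in; Ia = 1900/1701 in ≈ 1.117 in

Dry (AMC I): CN(I) = 4.2·81/(10 − 0.058·81) = (1701/5)/(2651/500) = 170100/2651 ≈ 64.164
Max retention: S = 1000/(170100/2651) − 10 = 9500/1701 in (≈ 5.585 in)
Initial abstraction Ia = S/5 = (9500/1701)/5 = 1900/1701 ≈ 1.117 in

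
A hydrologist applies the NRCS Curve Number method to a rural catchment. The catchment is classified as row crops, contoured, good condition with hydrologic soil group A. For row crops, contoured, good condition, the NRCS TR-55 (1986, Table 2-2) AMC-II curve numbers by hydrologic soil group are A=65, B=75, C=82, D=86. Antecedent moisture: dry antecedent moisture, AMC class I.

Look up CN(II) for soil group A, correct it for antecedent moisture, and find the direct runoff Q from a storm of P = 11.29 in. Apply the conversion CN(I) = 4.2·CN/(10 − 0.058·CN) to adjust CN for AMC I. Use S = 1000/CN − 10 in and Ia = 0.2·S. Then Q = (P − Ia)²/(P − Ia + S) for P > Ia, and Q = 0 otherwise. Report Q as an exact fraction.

NRCS table: row crops, contoured, good condition, soil group A → CN(II) = 65
Dry (AMC I): CN(I) = 4.2·65/(10 − 0.058·65) = 273/(623/100) = 3900/89 ≈ 43.820
S = 1000/(3900/89) − 10 = 500/39 in ≈ 12.821 in
Initial abstraction Ia = S/5 = (500/39)/5 = 100/39 ≈ 2.564 in
P − Ia = 11.290 − 2.564 = 34031/3900 ≈ 8.726 in (> 0, runoff occurs)
Q: (34031/3900)² ÷ (84031/3900) = 1158108961/327720900 in (≈ 3.534 in)

Q = 1158108961/327720900 in ≈ 3.534 in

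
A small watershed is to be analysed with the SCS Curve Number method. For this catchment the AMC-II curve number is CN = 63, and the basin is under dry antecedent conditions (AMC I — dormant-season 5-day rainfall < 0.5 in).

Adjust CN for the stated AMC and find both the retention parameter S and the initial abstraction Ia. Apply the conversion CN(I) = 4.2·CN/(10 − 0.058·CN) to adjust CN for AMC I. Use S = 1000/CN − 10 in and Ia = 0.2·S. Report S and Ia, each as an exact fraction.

Adjust CN=63 to AMC I: 4.2·63/(10 − 0.058·63) → (1323/5) ÷ (3173/500) = 132300/3173 ≈ 41.696
S = 1000/(132300/3173) − 10 = 18500/1323 in ≈ 13.983 in
Ia = 0.2·(18500/1323) = 3700/1323 in ≈ 2.797 in

S = 18500/1323 in ≈ 13.983 in; Ia = 3700/1323 in ≈ 2.797 in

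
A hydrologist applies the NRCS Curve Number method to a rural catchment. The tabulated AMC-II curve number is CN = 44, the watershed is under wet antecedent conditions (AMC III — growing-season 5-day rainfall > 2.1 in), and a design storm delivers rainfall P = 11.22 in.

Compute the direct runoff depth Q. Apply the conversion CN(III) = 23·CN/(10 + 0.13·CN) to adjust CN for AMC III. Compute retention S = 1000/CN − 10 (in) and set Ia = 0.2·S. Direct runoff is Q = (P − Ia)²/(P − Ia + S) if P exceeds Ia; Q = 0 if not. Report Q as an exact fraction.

CN(III) from CN(II)=44: (23·44)/(10 + 0.13·44) = 25300/393 ≈ 64.377
S = 1000/(25300/393) − 10 = 1400/253 in ≈ 5.534 in
Ia = 0.2S: 0.2·5.534 = 1.107 in (exactly 280/253)
P − Ia = 11.220 − 1.107 = 127933/12650 ≈ 10.113 in (> 0, runoff occurs)
Q: (127933/12650)² ÷ (197933/12650) = 16366852489/2503852450 in (≈ 6.537 in)

Q = 16366852489/2503852450 in ≈ 6.537 in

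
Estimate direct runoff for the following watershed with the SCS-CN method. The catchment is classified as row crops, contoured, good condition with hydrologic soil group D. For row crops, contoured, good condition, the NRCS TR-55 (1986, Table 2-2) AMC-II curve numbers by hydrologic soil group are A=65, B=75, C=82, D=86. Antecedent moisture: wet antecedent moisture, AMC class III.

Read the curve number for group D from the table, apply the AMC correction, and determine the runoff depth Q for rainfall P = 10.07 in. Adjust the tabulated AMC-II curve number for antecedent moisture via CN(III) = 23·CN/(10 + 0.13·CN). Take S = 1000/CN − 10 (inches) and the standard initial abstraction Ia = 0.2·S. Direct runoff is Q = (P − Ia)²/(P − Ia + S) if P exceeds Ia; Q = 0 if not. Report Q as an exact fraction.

NRCS table: row crops, contoured, good condition, soil group D → CN(II) = 86
CN(III) from CN(II)=86: (23·86)/(10 + 0.13·86) = 98900/1059 ≈ 93.390
S = 1000/(98900/1059) − 10 = 700/989 in ≈ 0.708 in
Initial abstraction Ia = S/5 = (700/989)/5 = 140/989 ≈ 0.142 in
Since P=10.070 > Ia=0.142: effective rainfall P−Ia = 981923/98900 in
Q: (981923/98900)² ÷ (1051923/98900) = 964172777929/104035184700 in (≈ 9.268 in)

Q = 964172777929/104035184700 in ≈ 9.268 in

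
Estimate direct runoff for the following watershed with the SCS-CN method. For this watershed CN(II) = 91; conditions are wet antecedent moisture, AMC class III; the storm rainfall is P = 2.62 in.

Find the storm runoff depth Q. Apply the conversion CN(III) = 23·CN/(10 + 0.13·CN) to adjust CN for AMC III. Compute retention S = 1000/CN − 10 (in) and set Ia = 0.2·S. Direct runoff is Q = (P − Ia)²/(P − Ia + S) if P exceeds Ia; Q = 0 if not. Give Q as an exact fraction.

Q = 70322023489/32460650950 in ≈ 2.166 in

CN(III) from CN(II)=91: (23·91)/(10 + 0.13·91) = 209300/2183 ≈ 95.877
S = 1000/(209300/2183) − 10 = 900/2093 in ≈ 0.430 in
Ia = 0.2·(900/2093) = 180/2093 in ≈ 0.086 in
P − Ia = 2.620 − 0.086 = 265183/104650 ≈ 2.534 in (> 0, runoff occurs)
Q = (265183/104650)²/((265183/104650) + 900/2093) = (70322023489/10951622500)/(310183/104650) = 70322023489/32460650950 in ≈ 2.166 in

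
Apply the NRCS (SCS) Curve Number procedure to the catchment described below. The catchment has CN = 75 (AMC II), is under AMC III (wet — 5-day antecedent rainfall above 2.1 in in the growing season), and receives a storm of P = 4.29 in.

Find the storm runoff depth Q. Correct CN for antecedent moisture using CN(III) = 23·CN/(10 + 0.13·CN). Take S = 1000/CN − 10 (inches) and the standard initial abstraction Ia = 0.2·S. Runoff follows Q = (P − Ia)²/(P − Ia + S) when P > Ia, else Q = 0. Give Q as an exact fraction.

Q = 761815201/259446900 in ≈ 2.936 in

Adjust CN=75 to AMC III: 23·75/(10 + 0.13·75) → 1725 ÷ (79/4) = 6900/79 ≈ 87.342
S = 1000/(6900/79) − 10 = 100/69 in ≈ 1.449 in
Ia = 0.2·(100/69) = 20/69 in ≈ 0.290 in
Since P=4.290 > Ia=0.290: effective rainfall P−Ia = 27601/6900 in
Q: (27601/6900)² ÷ (37601/6900) = 761815201/259446900 in (≈ 2.936 in)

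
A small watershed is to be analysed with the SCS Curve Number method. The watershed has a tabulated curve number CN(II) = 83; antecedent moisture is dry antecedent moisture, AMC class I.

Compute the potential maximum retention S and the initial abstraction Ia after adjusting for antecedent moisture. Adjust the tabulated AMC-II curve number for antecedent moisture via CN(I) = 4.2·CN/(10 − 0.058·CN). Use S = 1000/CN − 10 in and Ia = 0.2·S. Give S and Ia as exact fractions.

S = 8500/1743 in ≈ 4.877 in; Ia = 1700/1743 in ≈ 0.975 in

CN(I) from CN(II)=83: (4.2·83)/(10 − 0.058·83) = 174300/2593 ≈ 67.219
S = 1000/(174300/2593) − 10 = 8500/1743 in ≈ 4.877 in
Ia = 0.2·(8500/1743) = 1700/1743 in ≈ 0.975 in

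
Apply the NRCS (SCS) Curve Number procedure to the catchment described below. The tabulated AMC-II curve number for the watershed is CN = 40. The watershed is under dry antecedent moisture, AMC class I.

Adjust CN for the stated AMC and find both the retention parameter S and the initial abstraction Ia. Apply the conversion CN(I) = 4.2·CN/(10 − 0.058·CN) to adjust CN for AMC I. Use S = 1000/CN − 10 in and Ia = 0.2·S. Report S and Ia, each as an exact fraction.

S = 250/7 in ≈ 35.714 in; Ia = 50/7 in ≈ 7.143 in

Dry (AMC I): CN(I) = 4.2·40/(10 − 0.058·40) = 168/(192/25) = 175/8 ≈ 21.875
Max retention: S = 1000/(175/8) − 10 = 250/7 in (≈ 35.714 in)
Ia = 0.2·(250/7) = 50/7 in ≈ 7.143 in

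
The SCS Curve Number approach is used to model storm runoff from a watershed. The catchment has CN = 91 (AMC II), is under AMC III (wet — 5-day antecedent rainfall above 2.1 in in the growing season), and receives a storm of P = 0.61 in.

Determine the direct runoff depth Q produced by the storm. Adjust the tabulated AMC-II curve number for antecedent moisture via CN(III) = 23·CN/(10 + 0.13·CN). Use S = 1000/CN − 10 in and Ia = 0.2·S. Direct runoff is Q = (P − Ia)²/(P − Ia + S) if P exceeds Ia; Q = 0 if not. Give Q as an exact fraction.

Wet (AMC III): CN(III) = 23·91/(10 + 0.13·91) = 2093/(2183/100) = 209300/2183 ≈ 95.877
S = 1000/(209300/2183) − 10 = 900/2093 in ≈ 0.430 in
Ia = 0.2·(900/2093) = 180/2093 in ≈ 0.086 in
Excess rainfall: 0.610 − 0.086 = 0.524 in; P > Ia so Q > 0
Runoff Q = (P−Ia)²/(P−Ia+S) = (0.524)²/(0.524+0.430) = 12028166929/41791558900 ≈ 0.288 in

Q = 12028166929/41791558900 in ≈ 0.288 in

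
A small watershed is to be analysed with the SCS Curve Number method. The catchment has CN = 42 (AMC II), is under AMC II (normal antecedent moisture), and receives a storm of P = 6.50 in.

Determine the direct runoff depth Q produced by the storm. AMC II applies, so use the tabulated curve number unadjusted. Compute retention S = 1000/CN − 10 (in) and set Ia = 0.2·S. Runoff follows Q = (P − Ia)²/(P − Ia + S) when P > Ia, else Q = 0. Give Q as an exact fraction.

Q = 24649/30954 in ≈ 0.796 in

Average conditions: CN = 42 (no AMC adjustment).
Max retention: S = 1000/42 − 10 = 290/21 in (≈ 13.810 in)
Initial abstraction Ia = S/5 = (290/21)/5 = 58/21 ≈ 2.762 in
Since P=6.500 > Ia=2.762: effective rainfall P−Ia = 157/42 in
Runoff Q = (P−Ia)²/(P−Ia+S) = (3.738)²/(3.738+13.810) = 24649/30954 ≈ 0.796 in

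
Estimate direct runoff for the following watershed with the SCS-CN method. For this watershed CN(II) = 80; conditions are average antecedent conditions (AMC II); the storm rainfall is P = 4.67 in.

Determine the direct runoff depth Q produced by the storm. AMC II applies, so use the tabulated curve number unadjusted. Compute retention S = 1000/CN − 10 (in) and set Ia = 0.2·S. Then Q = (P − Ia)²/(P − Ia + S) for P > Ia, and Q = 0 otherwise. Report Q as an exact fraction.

Q = 173889/66700 in ≈ 2.607 in

Average conditions: CN = 80 (no AMC adjustment).
Retention S: 1000/CN − 10 with CN=80.000 → S = 5/2 ≈ 2.500 in
Ia = 0.2·(5/2) = 1/2 in ≈ 0.500 in
Excess rainfall: 4.670 − 0.500 = 4.170 in; P > Ia so Q > 0
Q = (417/100)²/((417/100) + 5/2) = (173889/10000)/(667/100) = 173889/66700 in ≈ 2.607 in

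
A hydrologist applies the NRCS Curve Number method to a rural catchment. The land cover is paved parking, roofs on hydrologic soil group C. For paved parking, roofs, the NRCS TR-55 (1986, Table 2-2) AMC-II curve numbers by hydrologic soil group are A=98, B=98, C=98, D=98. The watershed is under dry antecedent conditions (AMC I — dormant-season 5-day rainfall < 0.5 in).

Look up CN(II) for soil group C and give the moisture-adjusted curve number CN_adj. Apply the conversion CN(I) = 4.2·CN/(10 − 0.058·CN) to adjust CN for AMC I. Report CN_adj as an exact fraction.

NRCS table: paved parking, roofs, soil group C → CN(II) = 98
CN(I) from CN(II)=98: (4.2·98)/(10 − 0.058·98) = 102900/1079 ≈ 95.366

CN_adj = 102900/1079 ≈ 95.366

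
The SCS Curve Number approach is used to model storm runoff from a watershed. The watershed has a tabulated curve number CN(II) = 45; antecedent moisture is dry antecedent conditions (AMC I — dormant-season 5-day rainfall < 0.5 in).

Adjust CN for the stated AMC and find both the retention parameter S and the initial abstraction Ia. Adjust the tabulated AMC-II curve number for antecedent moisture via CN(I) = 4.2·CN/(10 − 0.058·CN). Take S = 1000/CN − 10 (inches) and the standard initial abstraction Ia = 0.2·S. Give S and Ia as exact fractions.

S = 5500/189 in ≈ 29.101 in; Ia = 1100/189 in ≈ 5.820 in

CN(I) from CN(II)=45: (4.2·45)/(10 − 0.058·45) = 18900/739 ≈ 25.575
Max retention: S = 1000/(18900/739) − 10 = 5500/189 in (≈ 29.101 in)
Initial abstraction Ia = S/5 = (5500/189)/5 = 1100/189 ≈ 5.820 in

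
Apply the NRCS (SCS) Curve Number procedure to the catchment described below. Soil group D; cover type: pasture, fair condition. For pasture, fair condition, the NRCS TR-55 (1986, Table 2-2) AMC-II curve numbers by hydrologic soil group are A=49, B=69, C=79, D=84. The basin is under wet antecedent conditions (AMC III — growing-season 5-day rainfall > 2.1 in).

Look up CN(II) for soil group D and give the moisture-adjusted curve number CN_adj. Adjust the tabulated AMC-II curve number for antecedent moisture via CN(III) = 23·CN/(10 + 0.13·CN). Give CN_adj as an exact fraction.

NRCS table: pasture, fair condition, soil group D → CN(II) = 84
Adjust CN=84 to AMC III: 23·84/(10 + 0.13·84) → 1932 ÷ (523/25) = 48300/523 ≈ 92.352

CN_adj = 48300/523 ≈ 92.352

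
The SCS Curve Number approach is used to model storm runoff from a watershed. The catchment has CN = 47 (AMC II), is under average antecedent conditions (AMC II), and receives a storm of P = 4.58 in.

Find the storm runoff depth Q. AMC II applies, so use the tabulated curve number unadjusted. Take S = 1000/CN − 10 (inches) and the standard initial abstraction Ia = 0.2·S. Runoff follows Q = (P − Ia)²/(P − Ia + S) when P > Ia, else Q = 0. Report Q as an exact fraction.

Q = 29844369/75113050 in ≈ 0.397 in

AMC II — tabulated CN = 47 applies directly.
S = 1000/47 − 10 = 530/47 in ≈ 11.277 in
Ia = 0.2·(530/47) = 106/47 in ≈ 2.255 in
P − Ia = 4.580 − 2.255 = 5463/2350 ≈ 2.325 in (> 0, runoff occurs)
Q = (5463/2350)²/((5463/2350) + 530/47) = (29844369/5522500)/(31963/2350) = 29844369/75113050 in ≈ 0.397 in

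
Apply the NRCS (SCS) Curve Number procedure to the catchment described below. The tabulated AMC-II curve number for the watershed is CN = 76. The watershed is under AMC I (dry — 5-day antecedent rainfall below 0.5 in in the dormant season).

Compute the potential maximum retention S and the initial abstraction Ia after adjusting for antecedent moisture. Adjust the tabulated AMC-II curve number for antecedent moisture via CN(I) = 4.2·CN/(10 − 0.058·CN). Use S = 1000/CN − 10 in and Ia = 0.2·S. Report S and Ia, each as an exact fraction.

Dry (AMC I): CN(I) = 4.2·76/(10 − 0.058·76) = (1596/5)/(699/125) = 13300/233 ≈ 57.082
Max retention: S = 1000/(13300/233) − 10 = 1000/133 in (≈ 7.519 in)
Initial abstraction Ia = S/5 = (1000/133)/5 = 200/133 ≈ 1.504 in

S = 1000/133 in ≈ 7.519 in; Ia = 200/133 in ≈ 1.504 in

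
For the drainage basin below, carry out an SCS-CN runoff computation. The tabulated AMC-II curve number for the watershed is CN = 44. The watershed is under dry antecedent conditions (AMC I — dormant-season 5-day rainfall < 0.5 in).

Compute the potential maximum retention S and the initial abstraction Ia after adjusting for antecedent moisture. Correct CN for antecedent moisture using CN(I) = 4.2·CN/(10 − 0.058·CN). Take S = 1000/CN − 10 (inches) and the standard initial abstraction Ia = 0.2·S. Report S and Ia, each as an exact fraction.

S = 1000/33 in ≈ 30.303 in; Ia = 200/33 in ≈ 6.061 in

Adjust CN=44 to AMC I: 4.2·44/(10 − 0.058·44) → (924/5) ÷ (931/125) = 3300/133 ≈ 24.812
Retention S: 1000/CN − 10 with CN=24.812 → S = 1000/33 ≈ 30.303 in
Ia = 0.2·(1000/33) = 200/33 in ≈ 6.061 in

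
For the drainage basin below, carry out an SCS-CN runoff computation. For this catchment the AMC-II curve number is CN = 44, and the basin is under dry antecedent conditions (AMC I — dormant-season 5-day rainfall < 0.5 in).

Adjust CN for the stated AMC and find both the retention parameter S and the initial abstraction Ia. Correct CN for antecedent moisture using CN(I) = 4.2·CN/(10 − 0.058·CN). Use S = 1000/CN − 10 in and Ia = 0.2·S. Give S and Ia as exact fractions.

Dry (AMC I): CN(I) = 4.2·44/(10 − 0.058·44) = (924/5)/(931/125) = 3300/133 ≈ 24.812
Retention S: 1000/CN − 10 with CN=24.812 → S = 1000/33 ≈ 30.303 in
Initial abstraction Ia = S/5 = (1000/33)/5 = 200/33 ≈ 6.061 in

S = 1000/33 in ≈ 30.303 in; Ia = 200/33 in ≈ 6.061 in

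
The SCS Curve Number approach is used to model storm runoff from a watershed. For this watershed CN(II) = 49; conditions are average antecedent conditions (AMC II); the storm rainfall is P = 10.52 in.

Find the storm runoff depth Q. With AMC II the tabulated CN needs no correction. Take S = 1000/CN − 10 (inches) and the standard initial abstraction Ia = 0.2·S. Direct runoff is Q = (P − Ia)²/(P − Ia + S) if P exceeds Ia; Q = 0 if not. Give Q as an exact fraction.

CN(II) = 49; AMC II needs no correction.
Retention S: 1000/CN − 10 with CN=49.000 → S = 510/49 ≈ 10.408 in
Ia = 0.2·(510/49) = 102/49 in ≈ 2.082 in
Excess rainfall: 10.520 − 2.082 = 8.438 in; P > Ia so Q > 0
Runoff Q = (P−Ia)²/(P−Ia+S) = (8.438)²/(8.438+10.408) = 106853569/28281575 ≈ 3.778 in

Q = 106853569/28281575 in ≈ 3.778 in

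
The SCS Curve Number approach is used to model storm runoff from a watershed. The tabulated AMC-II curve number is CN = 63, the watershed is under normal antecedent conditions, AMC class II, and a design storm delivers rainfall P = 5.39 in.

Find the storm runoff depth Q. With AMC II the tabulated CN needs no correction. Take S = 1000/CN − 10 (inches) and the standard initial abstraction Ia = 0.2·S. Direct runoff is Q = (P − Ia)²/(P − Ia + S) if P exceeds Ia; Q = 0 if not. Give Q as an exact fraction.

Average conditions: CN = 63 (no AMC adjustment).
S = 1000/63 − 10 = 370/63 in ≈ 5.873 in
Ia = 0.2·(370/63) = 74/63 in ≈ 1.175 in
Excess rainfall: 5.390 − 1.175 = 4.215 in; P > Ia so Q > 0
Q = (26557/6300)²/((26557/6300) + 370/63) = (705274249/39690000)/(63557/6300) = 705274249/400409100 in ≈ 1.761 in

Q = 705274249/400409100 in ≈ 1.761 in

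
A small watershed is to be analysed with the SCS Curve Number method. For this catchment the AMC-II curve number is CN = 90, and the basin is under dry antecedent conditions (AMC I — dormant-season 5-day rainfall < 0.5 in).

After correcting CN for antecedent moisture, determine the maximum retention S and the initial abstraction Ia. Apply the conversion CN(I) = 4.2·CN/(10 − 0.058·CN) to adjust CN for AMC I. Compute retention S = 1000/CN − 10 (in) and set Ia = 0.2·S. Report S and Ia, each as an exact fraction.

CN(I) from CN(II)=90: (4.2·90)/(10 − 0.058·90) = 18900/239 ≈ 79.079
Retention S: 1000/CN − 10 with CN=79.079 → S = 500/189 ≈ 2.646 in
Initial abstraction Ia = S/5 = (500/189)/5 = 100/189 ≈ 0.529 in

S = 500/189 in ≈ 2.646 in; Ia = 100/189 in ≈ 0.529 in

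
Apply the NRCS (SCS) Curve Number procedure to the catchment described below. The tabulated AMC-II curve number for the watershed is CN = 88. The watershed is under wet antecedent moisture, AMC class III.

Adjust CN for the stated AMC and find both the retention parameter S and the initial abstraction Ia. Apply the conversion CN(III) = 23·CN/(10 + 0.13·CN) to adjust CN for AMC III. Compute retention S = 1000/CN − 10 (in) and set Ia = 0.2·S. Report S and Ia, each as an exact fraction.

S = 150/253 in ≈ 0.593 in; Ia = 30/253 in ≈ 0.119 in

Wet (AMC III): CN(III) = 23·88/(10 + 0.13·88) = 2024/(536/25) = 6325/67 ≈ 94.403
Retention S: 1000/CN − 10 with CN=94.403 → S = 150/253 ≈ 0.593 in
Ia = 0.2·(150/253) = 30/253 in ≈ 0.119 in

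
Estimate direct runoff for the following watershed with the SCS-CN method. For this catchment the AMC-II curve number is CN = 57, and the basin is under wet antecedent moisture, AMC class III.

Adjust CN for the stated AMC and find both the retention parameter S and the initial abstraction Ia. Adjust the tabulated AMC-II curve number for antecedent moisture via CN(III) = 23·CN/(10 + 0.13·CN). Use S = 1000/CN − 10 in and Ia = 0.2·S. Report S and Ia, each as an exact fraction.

Adjust CN=57 to AMC III: 23·57/(10 + 0.13·57) → 1311 ÷ (1741/100) = 131100/1741 ≈ 75.302
S = 1000/(131100/1741) − 10 = 4300/1311 in ≈ 3.280 in
Initial abstraction Ia = S/5 = (4300/1311)/5 = 860/1311 ≈ 0.656 in

S = 4300/1311 in ≈ 3.280 in; Ia = 860/1311 in ≈ 0.656 in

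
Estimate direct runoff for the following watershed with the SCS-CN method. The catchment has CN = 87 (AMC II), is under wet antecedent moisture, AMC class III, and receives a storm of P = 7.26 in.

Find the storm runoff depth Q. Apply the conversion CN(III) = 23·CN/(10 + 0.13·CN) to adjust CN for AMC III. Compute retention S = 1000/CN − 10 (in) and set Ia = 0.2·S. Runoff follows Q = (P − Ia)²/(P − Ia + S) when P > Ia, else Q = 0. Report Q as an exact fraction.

Wet (AMC III): CN(III) = 23·87/(10 + 0.13·87) = 2001/(2131/100) = 200100/2131 ≈ 93.900
S = 1000/(200100/2131) − 10 = 1300/2001 in ≈ 0.650 in
Ia = 0.2·(1300/2001) = 260/2001 in ≈ 0.130 in
P − Ia = 7.260 − 0.130 = 713363/100050 ≈ 7.130 in (> 0, runoff occurs)
Runoff Q = (P−Ia)²/(P−Ia+S) = (7.130)²/(7.130+0.650) = 508886769769/77875218150 ≈ 6.535 in

Q = 508886769769/77875218150 in ≈ 6.535 in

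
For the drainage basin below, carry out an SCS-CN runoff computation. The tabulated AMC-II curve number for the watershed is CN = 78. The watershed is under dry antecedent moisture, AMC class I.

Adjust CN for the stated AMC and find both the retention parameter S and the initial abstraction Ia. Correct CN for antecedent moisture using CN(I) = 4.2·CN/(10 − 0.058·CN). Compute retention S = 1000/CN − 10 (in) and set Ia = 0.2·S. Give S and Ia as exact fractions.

Dry (AMC I): CN(I) = 4.2·78/(10 − 0.058·78) = (1638/5)/(1369/250) = 81900/1369 ≈ 59.825
Retention S: 1000/CN − 10 with CN=59.825 → S = 5500/819 ≈ 6.716 in
Ia = 0.2·(5500/819) = 1100/819 in ≈ 1.343 in

S = 5500/819 in ≈ 6.716 in; Ia = 1100/819 in ≈ 1.343 in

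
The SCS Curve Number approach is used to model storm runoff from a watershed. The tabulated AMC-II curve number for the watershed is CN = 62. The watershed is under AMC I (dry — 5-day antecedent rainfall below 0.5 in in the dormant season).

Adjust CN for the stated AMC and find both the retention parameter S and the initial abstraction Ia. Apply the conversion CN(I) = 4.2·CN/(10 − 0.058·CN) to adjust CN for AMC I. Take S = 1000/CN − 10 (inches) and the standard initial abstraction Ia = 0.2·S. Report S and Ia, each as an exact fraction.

S = 9500/651 in ≈ 14.593 in; Ia = 1900/651 in ≈ 2.919 in

Adjust CN=62 to AMC I: 4.2·62/(10 − 0.058·62) → (1302/5) ÷ (1601/250) = 65100/1601 ≈ 40.662
S = 1000/(65100/1601) − 10 = 9500/651 in ≈ 14.593 in
Initial abstraction Ia = S/5 = (9500/651)/5 = 1900/651 ≈ 2.919 in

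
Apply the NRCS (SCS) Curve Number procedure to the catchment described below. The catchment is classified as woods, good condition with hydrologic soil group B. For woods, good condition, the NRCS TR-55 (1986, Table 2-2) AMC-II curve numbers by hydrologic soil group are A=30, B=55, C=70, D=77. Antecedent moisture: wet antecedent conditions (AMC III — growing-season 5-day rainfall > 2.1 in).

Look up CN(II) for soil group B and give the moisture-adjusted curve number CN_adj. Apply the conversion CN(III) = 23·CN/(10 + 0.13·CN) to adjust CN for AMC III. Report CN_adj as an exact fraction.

NRCS table: woods, good condition, soil group B → CN(II) = 55
Wet (AMC III): CN(III) = 23·55/(10 + 0.13·55) = 1265/(343/20) = 25300/343 ≈ 73.761

CN_adj = 25300/343 ≈ 73.761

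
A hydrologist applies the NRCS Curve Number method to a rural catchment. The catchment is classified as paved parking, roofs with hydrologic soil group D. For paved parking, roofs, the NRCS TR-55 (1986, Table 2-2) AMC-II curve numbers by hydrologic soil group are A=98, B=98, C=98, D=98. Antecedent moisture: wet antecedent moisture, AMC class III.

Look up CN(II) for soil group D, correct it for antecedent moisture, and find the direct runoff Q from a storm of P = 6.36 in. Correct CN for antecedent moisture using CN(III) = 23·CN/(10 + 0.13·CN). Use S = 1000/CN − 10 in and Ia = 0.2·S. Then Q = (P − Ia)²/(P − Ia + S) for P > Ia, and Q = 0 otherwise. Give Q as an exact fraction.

NRCS table: paved parking, roofs, soil group D → CN(II) = 98
Adjust CN=98 to AMC III: 23·98/(10 + 0.13·98) → 2254 ÷ (1137/50) = 112700/1137 ≈ 99.120
S = 1000/(112700/1137) − 10 = 100/1127 in ≈ 0.089 in
Initial abstraction Ia = S/5 = (100/1127)/5 = 20/1127 ≈ 0.018 in
Excess rainfall: 6.360 − 0.018 = 6.342 in; P > Ia so Q > 0
Q: (178693/28175)² ÷ (181193/28175) = 31931188249/5105112775 in (≈ 6.255 in)

Q = 31931188249/5105112775 in ≈ 6.255 in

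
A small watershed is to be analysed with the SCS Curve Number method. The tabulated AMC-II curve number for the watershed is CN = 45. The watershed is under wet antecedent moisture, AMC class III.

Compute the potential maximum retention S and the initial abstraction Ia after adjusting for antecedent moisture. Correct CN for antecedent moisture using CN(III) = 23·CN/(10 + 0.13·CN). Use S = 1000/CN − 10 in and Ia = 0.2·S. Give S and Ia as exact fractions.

S = 1100/207 in ≈ 5.314 in; Ia = 220/207 in ≈ 1.063 in

CN(III) from CN(II)=45: (23·45)/(10 + 0.13·45) = 20700/317 ≈ 65.300
Max retention: S = 1000/(20700/317) − 10 = 1100/207 in (≈ 5.314 in)
Ia = 0.2·(1100/207) = 220/207 in ≈ 1.063 in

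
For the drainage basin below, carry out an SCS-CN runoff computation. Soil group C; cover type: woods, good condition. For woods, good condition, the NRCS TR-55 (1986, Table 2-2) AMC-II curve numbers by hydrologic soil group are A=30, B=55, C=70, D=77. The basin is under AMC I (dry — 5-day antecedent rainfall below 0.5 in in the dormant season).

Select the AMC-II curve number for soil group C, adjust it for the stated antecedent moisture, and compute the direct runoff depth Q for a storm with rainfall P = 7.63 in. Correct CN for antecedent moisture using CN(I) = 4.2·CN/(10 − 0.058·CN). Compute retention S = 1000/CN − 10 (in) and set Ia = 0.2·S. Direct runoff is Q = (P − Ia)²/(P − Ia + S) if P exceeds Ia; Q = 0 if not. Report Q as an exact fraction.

NRCS table: woods, good condition, soil group C → CN(II) = 70
CN(I) from CN(II)=70: (4.2·70)/(10 − 0.058·70) = 4900/99 ≈ 49.495
Max retention: S = 1000/(4900/99) − 10 = 500/49 in (≈ 10.204 in)
Initial abstraction Ia = S/5 = (500/49)/5 = 100/49 ≈ 2.041 in
Since P=7.630 > Ia=2.041: effective rainfall P−Ia = 27387/4900 in
Runoff Q = (P−Ia)²/(P−Ia+S) = (5.589)²/(5.589+10.204) = 750047769/379196300 ≈ 1.978 in

Q = 750047769/379196300 in ≈ 1.978 in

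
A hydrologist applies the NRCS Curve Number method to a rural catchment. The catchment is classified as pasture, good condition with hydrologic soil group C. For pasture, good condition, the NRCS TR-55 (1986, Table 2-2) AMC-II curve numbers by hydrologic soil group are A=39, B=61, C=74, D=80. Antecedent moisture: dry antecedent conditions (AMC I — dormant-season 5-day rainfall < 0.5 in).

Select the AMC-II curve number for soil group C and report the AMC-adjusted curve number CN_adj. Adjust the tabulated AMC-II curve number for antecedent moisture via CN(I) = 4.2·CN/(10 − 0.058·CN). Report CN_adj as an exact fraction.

CN_adj = 77700/1427 ≈ 54.450

NRCS table: pasture, good condition, soil group C → CN(II) = 74
CN(I) from CN(II)=74: (4.2·74)/(10 − 0.058·74) = 77700/1427 ≈ 54.450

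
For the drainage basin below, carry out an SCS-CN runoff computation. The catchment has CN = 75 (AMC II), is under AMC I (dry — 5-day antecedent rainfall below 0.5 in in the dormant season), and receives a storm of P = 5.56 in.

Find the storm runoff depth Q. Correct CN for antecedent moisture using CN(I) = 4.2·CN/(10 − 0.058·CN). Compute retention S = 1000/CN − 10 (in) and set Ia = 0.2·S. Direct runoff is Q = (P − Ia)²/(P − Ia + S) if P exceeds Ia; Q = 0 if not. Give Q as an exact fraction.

Adjust CN=75 to AMC I: 4.2·75/(10 − 0.058·75) → 315 ÷ (113/20) = 6300/113 ≈ 55.752
Max retention: S = 1000/(6300/113) − 10 = 500/63 in (≈ 7.937 in)
Ia = 0.2·(500/63) = 100/63 in ≈ 1.587 in
P − Ia = 5.560 − 1.587 = 6257/1575 ≈ 3.973 in (> 0, runoff occurs)
Q = (6257/1575)²/((6257/1575) + 500/63) = (39150049/2480625)/(18757/1575) = 39150049/29542275 in ≈ 1.325 in

Q = 39150049/29542275 in ≈ 1.325 in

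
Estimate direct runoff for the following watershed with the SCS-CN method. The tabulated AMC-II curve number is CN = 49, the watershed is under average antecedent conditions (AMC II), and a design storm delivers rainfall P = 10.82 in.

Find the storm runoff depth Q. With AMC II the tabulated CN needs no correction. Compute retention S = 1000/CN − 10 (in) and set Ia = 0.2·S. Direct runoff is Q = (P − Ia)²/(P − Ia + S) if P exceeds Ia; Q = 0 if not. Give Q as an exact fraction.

Average conditions: CN = 49 (no AMC adjustment).
Retention S: 1000/CN − 10 with CN=49.000 → S = 510/49 ≈ 10.408 in
Initial abstraction Ia = S/5 = (510/49)/5 = 102/49 ≈ 2.082 in
Since P=10.820 > Ia=2.082: effective rainfall P−Ia = 21409/2450 in
Q: (21409/2450)² ÷ (46909/2450) = 458345281/114927050 in (≈ 3.988 in)

Q = 458345281/114927050 in ≈ 3.988 in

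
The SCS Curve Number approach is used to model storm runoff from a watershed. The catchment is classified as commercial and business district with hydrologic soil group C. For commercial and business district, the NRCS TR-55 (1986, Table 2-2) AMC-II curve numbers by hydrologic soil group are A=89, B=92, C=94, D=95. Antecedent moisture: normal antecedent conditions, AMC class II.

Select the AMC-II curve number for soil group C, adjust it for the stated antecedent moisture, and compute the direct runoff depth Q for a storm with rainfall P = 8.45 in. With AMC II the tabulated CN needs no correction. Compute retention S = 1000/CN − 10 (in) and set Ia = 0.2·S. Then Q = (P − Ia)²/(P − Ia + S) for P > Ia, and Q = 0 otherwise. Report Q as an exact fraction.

Q = 61199329/7917620 in ≈ 7.730 in

NRCS table: commercial and business district, soil group C → CN(II) = 94
AMC II — tabulated CN = 94 applies directly.
Max retention: S = 1000/94 − 10 = 30/47 in (≈ 0.638 in)
Ia = 0.2·(30/47) = 6/47 in ≈ 0.128 in
Since P=8.450 > Ia=0.128: effective rainfall P−Ia = 7823/940 in
Q = (7823/940)²/((7823/940) + 30/47) = (61199329/883600)/(8423/940) = 61199329/7917620 in ≈ 7.730 in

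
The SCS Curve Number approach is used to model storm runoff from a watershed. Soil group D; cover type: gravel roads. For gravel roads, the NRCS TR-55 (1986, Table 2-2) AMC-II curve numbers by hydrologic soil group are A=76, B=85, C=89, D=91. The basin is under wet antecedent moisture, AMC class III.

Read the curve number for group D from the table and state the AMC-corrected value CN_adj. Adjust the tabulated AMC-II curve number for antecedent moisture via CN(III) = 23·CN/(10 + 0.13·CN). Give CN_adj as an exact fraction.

NRCS table: gravel roads, soil group D → CN(II) = 91
CN(III) from CN(II)=91: (23·91)/(10 + 0.13·91) = 209300/2183 ≈ 95.877

CN_adj = 209300/2183 ≈ 95.877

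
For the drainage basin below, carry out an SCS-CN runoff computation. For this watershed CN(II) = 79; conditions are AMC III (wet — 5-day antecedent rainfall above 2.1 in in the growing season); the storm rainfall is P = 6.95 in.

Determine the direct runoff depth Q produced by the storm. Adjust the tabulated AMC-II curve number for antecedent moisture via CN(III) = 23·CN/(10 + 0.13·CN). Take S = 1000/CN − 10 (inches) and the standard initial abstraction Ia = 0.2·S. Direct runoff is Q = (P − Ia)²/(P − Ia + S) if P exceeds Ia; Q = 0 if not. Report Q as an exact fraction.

Adjust CN=79 to AMC III: 23·79/(10 + 0.13·79) → 1817 ÷ (2027/100) = 181700/2027 ≈ 89.640
Max retention: S = 1000/(181700/2027) − 10 = 2100/1817 in (≈ 1.156 in)
Ia = 0.2S: 0.2·1.156 = 0.231 in (exactly 420/1817)
P − Ia = 6.950 − 0.231 = 244163/36340 ≈ 6.719 in (> 0, runoff occurs)
Q: (244163/36340)² ÷ (286163/36340) = 59615570569/10399163420 in (≈ 5.733 in)

Q = 59615570569/10399163420 in ≈ 5.733 in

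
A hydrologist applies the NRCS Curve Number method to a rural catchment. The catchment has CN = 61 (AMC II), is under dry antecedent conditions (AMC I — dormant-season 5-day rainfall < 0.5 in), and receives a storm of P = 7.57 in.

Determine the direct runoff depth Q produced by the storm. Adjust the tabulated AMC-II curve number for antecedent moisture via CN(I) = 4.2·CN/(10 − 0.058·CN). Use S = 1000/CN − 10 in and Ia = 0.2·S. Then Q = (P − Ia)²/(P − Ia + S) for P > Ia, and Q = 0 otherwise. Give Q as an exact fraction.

Q = 37341311121/36006305300 in ≈ 1.037 in

Dry (AMC I): CN(I) = 4.2·61/(10 − 0.058·61) = (1281/5)/(3231/500) = 42700/1077 ≈ 39.647
S = 1000/(42700/1077) − 10 = 6500/427 in ≈ 15.222 in
Ia = 0.2·(6500/427) = 1300/427 in ≈ 3.044 in
Excess rainfall: 7.570 − 3.044 = 4.526 in; P > Ia so Q > 0
Runoff Q = (P−Ia)²/(P−Ia+S) = (4.526)²/(4.526+15.222) = 37341311121/36006305300 ≈ 1.037 in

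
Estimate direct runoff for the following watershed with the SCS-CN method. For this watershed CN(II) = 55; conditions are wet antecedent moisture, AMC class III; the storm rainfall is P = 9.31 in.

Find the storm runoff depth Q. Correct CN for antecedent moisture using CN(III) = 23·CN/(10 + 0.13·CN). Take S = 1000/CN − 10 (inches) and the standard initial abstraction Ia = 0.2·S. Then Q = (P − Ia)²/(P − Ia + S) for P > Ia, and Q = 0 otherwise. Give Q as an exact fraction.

Q = 47324956849/7780837900 in ≈ 6.082 in

Wet (AMC III): CN(III) = 23·55/(10 + 0.13·55) = 1265/(343/20) = 25300/343 ≈ 73.761
S = 1000/(25300/343) − 10 = 900/253 in ≈ 3.557 in
Ia = 0.2·(900/253) = 180/253 in ≈ 0.711 in
Since P=9.310 > Ia=0.711: effective rainfall P−Ia = 217543/25300 in
Runoff Q = (P−Ia)²/(P−Ia+S) = (8.599)²/(8.599+3.557) = 47324956849/7780837900 ≈ 6.082 in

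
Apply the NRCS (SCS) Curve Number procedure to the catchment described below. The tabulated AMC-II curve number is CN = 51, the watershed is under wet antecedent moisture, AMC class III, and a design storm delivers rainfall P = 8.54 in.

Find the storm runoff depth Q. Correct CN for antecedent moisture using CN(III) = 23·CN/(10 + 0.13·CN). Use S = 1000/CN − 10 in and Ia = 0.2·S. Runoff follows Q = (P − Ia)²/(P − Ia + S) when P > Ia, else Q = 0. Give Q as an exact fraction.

Adjust CN=51 to AMC III: 23·51/(10 + 0.13·51) → 1173 ÷ (1663/100) = 117300/1663 ≈ 70.535
S = 1000/(117300/1663) − 10 = 4900/1173 in ≈ 4.177 in
Initial abstraction Ia = S/5 = (4900/1173)/5 = 980/1173 ≈ 0.835 in
Since P=8.540 > Ia=0.835: effective rainfall P−Ia = 451871/58650 in
Q = (451871/58650)²/((451871/58650) + 4900/1173) = (204187400641/3439822500)/(696871/58650) = 29169628663/5838783450 in ≈ 4.996 in

Q = 29169628663/5838783450 in ≈ 4.996 in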